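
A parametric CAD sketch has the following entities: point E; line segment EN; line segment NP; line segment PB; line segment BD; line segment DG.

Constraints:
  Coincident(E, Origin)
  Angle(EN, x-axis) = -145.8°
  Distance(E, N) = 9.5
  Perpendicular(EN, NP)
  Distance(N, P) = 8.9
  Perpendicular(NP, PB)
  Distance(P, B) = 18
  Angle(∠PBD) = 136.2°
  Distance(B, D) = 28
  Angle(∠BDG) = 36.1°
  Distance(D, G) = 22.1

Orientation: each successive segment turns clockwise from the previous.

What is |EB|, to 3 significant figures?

12.3

E is at the origin; EN runs at -145.8° with length 9.5, so N = (-7.86, -5.34). The perpendicularity gives NP at right angles to EN, so NP runs at 124°; with |NP| = 8.9, P = (-12.9, 2.02). NP is perpendicular to PB, so PB runs at 34.2°; with |PB| = 18.0, B = (2.03, 12.1). Then |EB| = |B − E| = 12.3.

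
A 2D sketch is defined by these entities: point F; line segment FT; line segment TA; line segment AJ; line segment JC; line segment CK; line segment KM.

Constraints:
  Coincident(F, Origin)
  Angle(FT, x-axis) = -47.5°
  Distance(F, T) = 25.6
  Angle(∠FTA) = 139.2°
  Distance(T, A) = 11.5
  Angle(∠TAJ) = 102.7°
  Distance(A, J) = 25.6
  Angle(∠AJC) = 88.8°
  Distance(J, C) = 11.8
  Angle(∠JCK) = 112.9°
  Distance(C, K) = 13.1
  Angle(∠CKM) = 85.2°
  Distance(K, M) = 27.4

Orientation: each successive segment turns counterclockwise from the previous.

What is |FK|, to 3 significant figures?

17.5

∠AJC = 88.8° gives JC at 162° from the x-axis; with |JC| = 11.8, C = (26.0, 7.62). ∠JCK = 112.9° gives CK at -131° from the x-axis; with |CK| = 13.1, K = (17.4, -2.26). Then |FK| = |K − F| = 17.5.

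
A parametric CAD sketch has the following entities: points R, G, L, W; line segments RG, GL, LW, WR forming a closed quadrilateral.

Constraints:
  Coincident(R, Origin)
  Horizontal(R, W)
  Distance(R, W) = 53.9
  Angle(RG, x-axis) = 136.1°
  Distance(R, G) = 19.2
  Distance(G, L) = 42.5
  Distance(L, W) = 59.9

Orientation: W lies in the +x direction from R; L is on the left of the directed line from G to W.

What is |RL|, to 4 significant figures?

47.31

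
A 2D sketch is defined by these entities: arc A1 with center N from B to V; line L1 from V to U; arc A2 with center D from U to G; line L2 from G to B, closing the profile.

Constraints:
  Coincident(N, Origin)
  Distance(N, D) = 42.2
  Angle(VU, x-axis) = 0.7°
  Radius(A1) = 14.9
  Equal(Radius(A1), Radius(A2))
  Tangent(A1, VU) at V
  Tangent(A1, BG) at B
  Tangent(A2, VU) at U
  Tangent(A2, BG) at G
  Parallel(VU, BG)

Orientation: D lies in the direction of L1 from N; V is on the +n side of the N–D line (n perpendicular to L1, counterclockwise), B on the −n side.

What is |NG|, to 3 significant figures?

44.8

The slot axis is L1's direction at 0.7°, so u = (cos 0.7°, sin 0.7°) = (1.00, 0.0122) and n = (−sin 0.7°, cos 0.7°) = (-0.0122, 1.00). N is at the origin and D lies 42.2 along u from N, so D = 42.2·u = (42.2, 0.516). Tangency of A1 to both parallel lines with radius 14.9 puts V and B at N ± 14.9·n: V = (-0.182, 14.9), B = (0.182, -14.9). Equal radii place U and G the same way about D: U = D + 14.9·n = (42.0, 15.4), G = D − 14.9·n = (42.4, -14.4). Then |NG| = |G − N| = 44.8.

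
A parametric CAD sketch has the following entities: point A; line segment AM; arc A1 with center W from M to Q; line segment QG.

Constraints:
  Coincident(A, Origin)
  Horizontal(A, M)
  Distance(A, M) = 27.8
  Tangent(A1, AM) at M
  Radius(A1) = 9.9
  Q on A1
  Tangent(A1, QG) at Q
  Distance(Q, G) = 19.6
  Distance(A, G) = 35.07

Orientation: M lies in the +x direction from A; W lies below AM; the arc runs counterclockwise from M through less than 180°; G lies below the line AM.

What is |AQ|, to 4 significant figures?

20.61

A is at the origin; A and M share the same y with |AM| = 27.8 and M on the +x side, so M = (27.80, 0.000). A1 meets AM tangentially, so WM is at right angles to AM, so W = M + (0, -9.9) = (27.80, -9.900). Since WQ ⟂ QG (tangency), |WG| = √(9.9² + 19.6²) = 21.96 regardless of where Q sits on A1. So G lies on both circle(A, 35.07) and circle(W, 21.96); the below-AM intersection is G = (18.50, -29.79). Q is the foot of the tangent from G: Q = (17.90, -10.20).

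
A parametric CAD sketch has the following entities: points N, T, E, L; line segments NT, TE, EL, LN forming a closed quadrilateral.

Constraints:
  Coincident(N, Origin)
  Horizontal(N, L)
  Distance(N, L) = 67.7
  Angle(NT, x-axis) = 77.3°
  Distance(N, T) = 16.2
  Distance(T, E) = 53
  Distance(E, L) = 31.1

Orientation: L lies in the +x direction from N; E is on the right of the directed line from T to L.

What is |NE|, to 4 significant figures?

47.39

Checks: |TE| = 53.00 ✓; |EL| = 31.10 ✓.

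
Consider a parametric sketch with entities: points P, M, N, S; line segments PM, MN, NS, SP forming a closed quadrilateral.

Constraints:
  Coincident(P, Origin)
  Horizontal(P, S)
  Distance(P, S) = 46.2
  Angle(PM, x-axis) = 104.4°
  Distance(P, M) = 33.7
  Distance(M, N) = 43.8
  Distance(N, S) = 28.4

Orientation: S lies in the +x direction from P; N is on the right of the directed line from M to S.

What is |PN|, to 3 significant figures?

18.1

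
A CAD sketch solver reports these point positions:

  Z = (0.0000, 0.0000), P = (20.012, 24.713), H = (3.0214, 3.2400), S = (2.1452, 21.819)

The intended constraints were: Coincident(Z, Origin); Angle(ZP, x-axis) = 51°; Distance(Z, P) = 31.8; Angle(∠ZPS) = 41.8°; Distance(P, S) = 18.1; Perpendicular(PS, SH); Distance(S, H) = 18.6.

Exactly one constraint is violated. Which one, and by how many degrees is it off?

Perpendicular(PS, SH) — off by 6.50°.

Z = (0.00, 0.00) ✓; ZP at 51.00° ✓; |ZP| = 31.80 ✓; ∠ZPS = 41.80° ✓; |PS| = 18.10 ✓; ∠(PS, SH) = 83.50° ✗; |SH| = 18.60 ✓.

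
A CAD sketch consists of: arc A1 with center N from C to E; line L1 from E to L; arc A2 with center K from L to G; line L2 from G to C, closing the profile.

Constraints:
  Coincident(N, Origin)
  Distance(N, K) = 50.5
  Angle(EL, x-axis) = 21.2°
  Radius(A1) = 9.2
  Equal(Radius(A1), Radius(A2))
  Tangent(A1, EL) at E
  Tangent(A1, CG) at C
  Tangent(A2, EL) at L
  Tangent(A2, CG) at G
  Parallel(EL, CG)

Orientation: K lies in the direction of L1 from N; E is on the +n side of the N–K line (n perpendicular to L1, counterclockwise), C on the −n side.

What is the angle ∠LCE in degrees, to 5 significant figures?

69.980°

Tangency of A1 to both parallel lines with radius 9.2 puts E and C at N ± 9.2·n: E = (-3.3269, 8.5774), C = (3.3269, -8.5774). Equal radii place L and G the same way about K: L = K + 9.2·n = (43.755, 26.839), G = K − 9.2·n = (50.409, 9.6847). Then cos ∠LCE = CL·CE / (|CL||CE|), giving 69.980°.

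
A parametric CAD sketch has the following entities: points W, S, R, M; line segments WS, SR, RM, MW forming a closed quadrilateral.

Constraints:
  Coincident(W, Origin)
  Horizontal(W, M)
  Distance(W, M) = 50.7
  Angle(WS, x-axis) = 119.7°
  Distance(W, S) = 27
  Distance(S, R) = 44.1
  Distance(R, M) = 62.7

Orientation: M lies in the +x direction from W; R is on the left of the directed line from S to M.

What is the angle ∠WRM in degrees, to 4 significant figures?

49.85°

Checks: |SR| = 44.10 ✓; |RM| = 62.70 ✓.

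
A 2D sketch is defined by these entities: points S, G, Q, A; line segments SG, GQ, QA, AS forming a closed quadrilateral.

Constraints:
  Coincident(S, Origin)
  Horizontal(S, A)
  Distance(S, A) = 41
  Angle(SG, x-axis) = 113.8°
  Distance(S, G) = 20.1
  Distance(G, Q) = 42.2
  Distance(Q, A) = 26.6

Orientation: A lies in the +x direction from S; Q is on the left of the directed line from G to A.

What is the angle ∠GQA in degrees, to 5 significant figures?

96.695°

S is at the origin; SA is horizontal with |SA| = 41.0 and A in +x, so A = (41.0, 0). SG runs at 113.8° with |SG| = 20.1, so G = (-8.1113, 18.391). Q is determined by |GQ| = 42.2 and |QA| = 26.6 together: it lies at the intersection of circle(G, 42.2) and circle(A, 26.6). With |GA| = 52.442, the foot of the radical line on GA is 36.454 from G and the perpendicular offset is √(42.2² − 36.454²) = 21.259. Taking the left-of-GA solution: Q = (33.483, 25.516).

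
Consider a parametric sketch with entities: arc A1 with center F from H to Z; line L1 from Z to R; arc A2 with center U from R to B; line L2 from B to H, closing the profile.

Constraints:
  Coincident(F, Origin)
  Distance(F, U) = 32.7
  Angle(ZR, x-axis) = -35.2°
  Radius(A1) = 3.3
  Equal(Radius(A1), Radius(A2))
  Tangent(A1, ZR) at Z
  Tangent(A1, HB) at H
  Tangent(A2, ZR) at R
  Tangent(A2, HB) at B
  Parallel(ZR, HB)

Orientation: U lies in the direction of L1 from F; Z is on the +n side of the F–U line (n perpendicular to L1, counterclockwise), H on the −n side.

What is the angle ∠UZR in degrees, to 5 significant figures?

5.7626°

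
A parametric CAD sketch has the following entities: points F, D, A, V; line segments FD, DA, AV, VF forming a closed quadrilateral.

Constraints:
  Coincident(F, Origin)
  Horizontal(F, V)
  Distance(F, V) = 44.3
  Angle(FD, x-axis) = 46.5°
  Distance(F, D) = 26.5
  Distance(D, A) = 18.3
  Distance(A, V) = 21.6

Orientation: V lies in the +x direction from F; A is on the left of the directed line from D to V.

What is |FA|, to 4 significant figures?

41.71

F is at the origin; F and V share the same y with |FV| = 44.3 and V in +x, so V = (44.3, 0). FD runs at 46.5° with |FD| = 26.5, so D = (18.24, 19.22). A is determined by |DA| = 18.3 and |AV| = 21.6 together: it lies at the intersection of circle(D, 18.3) and circle(V, 21.6). With |DV| = 32.38, the foot of the radical line on DV is 14.16 from D and the perpendicular offset is √(18.3² − 14.16²) = 11.60. Taking the left-of-DV solution: A = (36.52, 20.15).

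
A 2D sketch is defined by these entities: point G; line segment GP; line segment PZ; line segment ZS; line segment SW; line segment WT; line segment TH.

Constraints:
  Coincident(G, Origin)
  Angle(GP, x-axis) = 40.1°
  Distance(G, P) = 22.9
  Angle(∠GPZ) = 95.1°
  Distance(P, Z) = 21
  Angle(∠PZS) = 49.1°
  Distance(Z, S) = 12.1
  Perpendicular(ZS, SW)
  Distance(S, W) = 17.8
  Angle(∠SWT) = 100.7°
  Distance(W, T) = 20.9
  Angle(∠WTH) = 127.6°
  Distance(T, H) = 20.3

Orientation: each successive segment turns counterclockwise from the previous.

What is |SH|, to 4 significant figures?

36.62

∠SWT = 100.7° gives WT at 65.20° from the x-axis; with |WT| = 20.9, T = (28.55, 34.85). ∠WTH = 127.6° gives TH at 117.6° from the x-axis; with |TH| = 20.3, H = (19.15, 52.84). Then |SH| = |H − S| = 36.62.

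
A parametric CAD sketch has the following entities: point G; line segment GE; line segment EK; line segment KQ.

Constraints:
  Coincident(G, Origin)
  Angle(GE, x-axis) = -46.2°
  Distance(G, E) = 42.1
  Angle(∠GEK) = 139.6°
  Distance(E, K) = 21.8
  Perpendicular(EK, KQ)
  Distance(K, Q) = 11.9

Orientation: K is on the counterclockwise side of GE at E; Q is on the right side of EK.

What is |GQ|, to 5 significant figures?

66.607

∠GEK = 139.6°, so EK runs at -46.2° + (180° − 139.6°) = -5.8000° from the x-axis; with |EK| = 21.8, K = E + 21.8·(cos -5.8000°, sin -5.8000°) = (50.828, -32.589). EK is perpendicular to KQ; with |KQ| = 11.9 on the right of EK, Q = K + 11.9·(-0.10106, -0.99488) = (49.625, -44.428). Then |GQ| = |Q − G| = 66.607.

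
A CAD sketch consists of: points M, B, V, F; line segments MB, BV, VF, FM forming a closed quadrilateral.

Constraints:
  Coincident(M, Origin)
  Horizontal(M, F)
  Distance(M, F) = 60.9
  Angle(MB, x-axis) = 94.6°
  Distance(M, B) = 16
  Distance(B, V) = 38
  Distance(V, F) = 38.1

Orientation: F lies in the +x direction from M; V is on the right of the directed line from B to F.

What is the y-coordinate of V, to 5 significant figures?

-11.804

Checks: |BV| = 38.00 ✓; |VF| = 38.10 ✓.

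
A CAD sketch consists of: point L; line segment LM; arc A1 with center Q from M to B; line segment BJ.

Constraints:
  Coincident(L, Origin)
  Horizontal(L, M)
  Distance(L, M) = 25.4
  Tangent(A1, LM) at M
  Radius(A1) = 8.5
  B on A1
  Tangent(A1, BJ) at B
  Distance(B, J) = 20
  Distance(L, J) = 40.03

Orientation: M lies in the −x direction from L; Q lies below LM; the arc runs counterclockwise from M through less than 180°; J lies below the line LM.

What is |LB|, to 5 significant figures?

35.279

Checks: |QB| = 8.500 ✓; ∠(QB, BJ) = 90.00° ✓; |BJ| = 20.00 ✓; |LJ| = 40.03 ✓.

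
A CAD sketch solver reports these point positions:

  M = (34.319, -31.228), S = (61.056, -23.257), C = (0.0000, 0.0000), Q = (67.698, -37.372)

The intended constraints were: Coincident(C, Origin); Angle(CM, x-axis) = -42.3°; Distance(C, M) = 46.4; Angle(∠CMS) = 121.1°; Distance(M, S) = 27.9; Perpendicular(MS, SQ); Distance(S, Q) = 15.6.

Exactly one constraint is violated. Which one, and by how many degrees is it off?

Perpendicular(MS, SQ) — off by 8.60°.

C = (0.00, 0.00) ✓; CM at -42.30° ✓; |CM| = 46.40 ✓; ∠CMS = 121.1° ✓; |MS| = 27.90 ✓; ∠(MS, SQ) = 81.40° ✗; |SQ| = 15.60 ✓.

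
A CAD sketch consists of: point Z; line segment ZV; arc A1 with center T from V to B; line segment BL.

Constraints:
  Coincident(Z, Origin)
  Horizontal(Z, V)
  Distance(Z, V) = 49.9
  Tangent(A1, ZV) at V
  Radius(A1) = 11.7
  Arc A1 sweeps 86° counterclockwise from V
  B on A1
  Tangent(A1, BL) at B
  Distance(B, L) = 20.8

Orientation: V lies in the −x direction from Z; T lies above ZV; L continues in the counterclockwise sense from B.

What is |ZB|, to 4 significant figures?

39.75

Z is at the origin; ZV is horizontal with |ZV| = 49.9 and V on the −x side, so V = (-49.90, 0.000). Since A1 is tangent to ZV there, TV ⟂ ZV, so T = V + (0, 11.7) = (-49.90, 11.70). On A1, V sits at bearing -90° from T; an 86° counterclockwise sweep puts B at bearing -4°, so B = T + 11.7·(cos -4°, sin -4°) = (-38.23, 10.88). Then |ZB| = |B − Z| = 39.75.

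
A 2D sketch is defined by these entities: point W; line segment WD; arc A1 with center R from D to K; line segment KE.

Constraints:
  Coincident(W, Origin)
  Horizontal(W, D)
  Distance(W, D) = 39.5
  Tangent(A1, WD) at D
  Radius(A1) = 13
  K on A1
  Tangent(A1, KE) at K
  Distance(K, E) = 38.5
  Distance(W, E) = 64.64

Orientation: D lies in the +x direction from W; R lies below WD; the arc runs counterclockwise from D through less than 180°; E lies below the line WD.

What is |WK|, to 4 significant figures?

31.38

Checks: |RK| = 13.00 ✓; ∠(RK, KE) = 90.00° ✓; |KE| = 38.50 ✓; |WE| = 64.64 ✓.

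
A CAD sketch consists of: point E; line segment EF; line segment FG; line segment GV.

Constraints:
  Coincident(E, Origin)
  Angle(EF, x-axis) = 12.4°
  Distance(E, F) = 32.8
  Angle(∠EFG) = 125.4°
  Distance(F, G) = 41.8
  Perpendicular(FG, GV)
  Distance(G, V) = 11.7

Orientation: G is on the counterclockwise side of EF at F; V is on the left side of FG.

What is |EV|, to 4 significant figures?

62.63

∠EFG = 125.4°, so FG runs at 12.4° + (180° − 125.4°) = 67.00° from the x-axis; with |FG| = 41.8, G = F + 41.8·(cos 67.00°, sin 67.00°) = (48.37, 45.52). The perpendicularity gives GV at right angles to FG; with |GV| = 11.7 on the left of FG, V = G + 11.7·(-0.9205, 0.3907) = (37.60, 50.09). Then |EV| = |V − E| = 62.63.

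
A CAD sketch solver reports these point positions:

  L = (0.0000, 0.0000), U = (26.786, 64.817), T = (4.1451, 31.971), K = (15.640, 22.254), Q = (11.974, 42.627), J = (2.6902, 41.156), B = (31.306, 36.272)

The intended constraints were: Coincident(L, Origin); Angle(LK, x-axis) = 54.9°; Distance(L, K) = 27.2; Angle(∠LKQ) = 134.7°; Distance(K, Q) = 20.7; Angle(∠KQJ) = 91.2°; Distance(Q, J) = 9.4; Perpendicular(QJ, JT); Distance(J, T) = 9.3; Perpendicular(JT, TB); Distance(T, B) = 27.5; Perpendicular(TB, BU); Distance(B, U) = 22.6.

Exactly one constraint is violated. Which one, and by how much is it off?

Distance(B, U) = 22.6 — off by 6.30.

L = (0.00, 0.00) ✓; LK at 54.90° ✓; |LK| = 27.20 ✓; ∠LKQ = 134.7° ✓; |KQ| = 20.70 ✓; ∠KQJ = 91.20° ✓; |QJ| = 9.400 ✓; ∠(QJ, JT) = 90.00° ✓; |JT| = 9.300 ✓; ∠(JT, TB) = 90.00° ✓; |TB| = 27.50 ✓; ∠(TB, BU) = 90.00° ✓; |BU| = 28.90 ✗.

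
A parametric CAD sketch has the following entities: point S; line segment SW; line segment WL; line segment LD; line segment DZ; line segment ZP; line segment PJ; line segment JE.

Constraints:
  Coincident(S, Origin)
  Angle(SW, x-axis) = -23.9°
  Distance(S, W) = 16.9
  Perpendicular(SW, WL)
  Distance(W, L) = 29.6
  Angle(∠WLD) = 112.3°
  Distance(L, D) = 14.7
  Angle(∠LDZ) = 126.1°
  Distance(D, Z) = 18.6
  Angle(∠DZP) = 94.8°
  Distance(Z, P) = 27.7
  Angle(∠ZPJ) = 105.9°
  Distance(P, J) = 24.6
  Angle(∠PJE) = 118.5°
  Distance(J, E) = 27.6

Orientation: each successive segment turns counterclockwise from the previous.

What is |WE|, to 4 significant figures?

35.28

S is at the origin; SW runs at -23.9° with length 16.9, so W = (15.45, -6.847). SW ⟂ WL, so WL runs at 66.10°; with |WL| = 29.6, L = (27.44, 20.22). ∠WLD = 112.3° gives LD at 133.8° from the x-axis; with |LD| = 14.7, D = (17.27, 30.82). ∠LDZ = 126.1° gives DZ at -172.3° from the x-axis; with |DZ| = 18.6, Z = (-1.164, 28.33). ∠DZP = 94.8° gives ZP at -87.10° from the x-axis; with |ZP| = 27.7, P = (0.2377, 0.6682). ∠ZPJ = 105.9° gives PJ at -13.00° from the x-axis; with |PJ| = 24.6, J = (24.21, -4.866). ∠PJE = 118.5° gives JE at 48.50° from the x-axis; with |JE| = 27.6, E = (42.50, 15.81). Then |WE| = |E − W| = 35.28.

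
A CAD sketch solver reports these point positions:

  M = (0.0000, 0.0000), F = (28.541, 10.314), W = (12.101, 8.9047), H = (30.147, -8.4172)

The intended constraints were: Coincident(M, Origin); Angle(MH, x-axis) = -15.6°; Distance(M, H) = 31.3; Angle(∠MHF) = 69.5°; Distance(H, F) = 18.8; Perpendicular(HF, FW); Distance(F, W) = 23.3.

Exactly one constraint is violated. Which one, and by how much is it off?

Distance(F, W) = 23.3 — off by 6.80.

M = (0.00, 0.00) ✓; MH at -15.60° ✓; |MH| = 31.30 ✓; ∠MHF = 69.50° ✓; |HF| = 18.80 ✓; ∠(HF, FW) = 90.00° ✓; |FW| = 16.50 ✗.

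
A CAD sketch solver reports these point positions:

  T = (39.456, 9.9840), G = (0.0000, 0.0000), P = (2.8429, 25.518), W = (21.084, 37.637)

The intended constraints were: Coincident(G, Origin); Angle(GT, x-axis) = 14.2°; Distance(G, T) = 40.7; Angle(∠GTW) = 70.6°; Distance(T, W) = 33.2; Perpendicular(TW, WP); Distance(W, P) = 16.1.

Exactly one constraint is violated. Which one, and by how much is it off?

Distance(W, P) = 16.1 — off by 5.80.

G = (0.00, 0.00) ✓; GT at 14.20° ✓; |GT| = 40.70 ✓; ∠GTW = 70.60° ✓; |TW| = 33.20 ✓; ∠(TW, WP) = 90.00° ✓; |WP| = 21.90 ✗.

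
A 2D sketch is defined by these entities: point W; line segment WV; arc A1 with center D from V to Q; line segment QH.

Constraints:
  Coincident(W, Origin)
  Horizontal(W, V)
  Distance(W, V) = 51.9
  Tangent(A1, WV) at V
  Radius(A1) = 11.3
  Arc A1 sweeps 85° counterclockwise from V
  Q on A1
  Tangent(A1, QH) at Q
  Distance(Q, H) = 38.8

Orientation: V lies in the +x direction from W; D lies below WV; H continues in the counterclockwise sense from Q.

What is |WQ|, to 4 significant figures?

41.93

Tangency of A1 to WV means the radius DV is perpendicular to WV, so D = V + (0, -11.3) = (51.90, -11.30). On A1, V sits at bearing 90° from D; an 85° counterclockwise sweep puts Q at bearing 175°, so Q = D + 11.3·(cos 175°, sin 175°) = (40.64, -10.32). Then |WQ| = |Q − W| = 41.93.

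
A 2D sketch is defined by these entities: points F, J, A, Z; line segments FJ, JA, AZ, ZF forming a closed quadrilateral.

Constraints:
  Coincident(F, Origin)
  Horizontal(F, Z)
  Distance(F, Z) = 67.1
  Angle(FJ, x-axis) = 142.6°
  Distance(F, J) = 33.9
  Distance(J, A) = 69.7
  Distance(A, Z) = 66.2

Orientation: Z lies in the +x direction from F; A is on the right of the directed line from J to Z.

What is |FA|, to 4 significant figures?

39.03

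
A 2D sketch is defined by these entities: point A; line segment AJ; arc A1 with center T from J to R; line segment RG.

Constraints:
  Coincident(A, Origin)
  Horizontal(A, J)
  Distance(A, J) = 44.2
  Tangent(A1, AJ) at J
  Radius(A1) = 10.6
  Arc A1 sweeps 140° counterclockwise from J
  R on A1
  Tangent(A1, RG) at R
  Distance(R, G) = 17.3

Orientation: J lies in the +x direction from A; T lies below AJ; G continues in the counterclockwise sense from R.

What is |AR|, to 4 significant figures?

41.81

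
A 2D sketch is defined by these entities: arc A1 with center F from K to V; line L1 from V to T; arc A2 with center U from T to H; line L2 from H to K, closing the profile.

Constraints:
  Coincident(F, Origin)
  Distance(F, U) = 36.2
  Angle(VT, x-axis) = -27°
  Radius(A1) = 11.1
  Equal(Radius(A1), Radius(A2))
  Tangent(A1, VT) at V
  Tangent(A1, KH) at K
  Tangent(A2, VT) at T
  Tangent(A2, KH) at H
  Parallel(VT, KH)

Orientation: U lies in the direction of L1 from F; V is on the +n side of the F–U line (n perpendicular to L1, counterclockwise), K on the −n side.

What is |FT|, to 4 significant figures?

37.86

Tangency of A1 to both parallel lines with radius 11.1 puts V and K at F ± 11.1·n: V = (5.039, 9.890), K = (-5.039, -9.890). Equal radii place T and H the same way about U: T = U + 11.1·n = (37.29, -6.544), H = U − 11.1·n = (27.22, -26.32). Then |FT| = |T − F| = 37.86.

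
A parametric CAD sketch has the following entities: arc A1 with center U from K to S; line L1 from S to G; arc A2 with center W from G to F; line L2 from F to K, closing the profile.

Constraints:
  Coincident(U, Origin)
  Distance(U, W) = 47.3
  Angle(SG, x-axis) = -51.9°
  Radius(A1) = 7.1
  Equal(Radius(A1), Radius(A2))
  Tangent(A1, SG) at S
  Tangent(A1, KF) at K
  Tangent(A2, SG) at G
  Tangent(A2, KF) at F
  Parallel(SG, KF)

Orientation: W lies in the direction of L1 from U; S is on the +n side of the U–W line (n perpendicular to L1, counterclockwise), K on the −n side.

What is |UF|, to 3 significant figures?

47.8

The slot axis is L1's direction at -51.9°, so u = (cos -51.9°, sin -51.9°) = (0.617, -0.787) and n = (−sin -51.9°, cos -51.9°) = (0.787, 0.617). U is at the origin and W lies 47.3 along u from U, so W = 47.3·u = (29.2, -37.2). Tangency of A1 to both parallel lines with radius 7.1 puts S and K at U ± 7.1·n: S = (5.59, 4.38), K = (-5.59, -4.38). Equal radii place G and F the same way about W: G = W + 7.1·n = (34.8, -32.8), F = W − 7.1·n = (23.6, -41.6). Then |UF| = |F − U| = 47.8.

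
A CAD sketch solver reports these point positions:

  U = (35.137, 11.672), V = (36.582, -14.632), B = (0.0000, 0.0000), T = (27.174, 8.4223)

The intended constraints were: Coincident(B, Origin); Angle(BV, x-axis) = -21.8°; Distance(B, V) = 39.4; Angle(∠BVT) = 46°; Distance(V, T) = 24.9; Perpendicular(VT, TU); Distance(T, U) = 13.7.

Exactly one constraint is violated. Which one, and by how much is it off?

Distance(T, U) = 13.7 — off by 5.10.

B = (0.00, 0.00) ✓; BV at -21.80° ✓; |BV| = 39.40 ✓; ∠BVT = 46.00° ✓; |VT| = 24.90 ✓; ∠(VT, TU) = 90.00° ✓; |TU| = 8.601 ✗.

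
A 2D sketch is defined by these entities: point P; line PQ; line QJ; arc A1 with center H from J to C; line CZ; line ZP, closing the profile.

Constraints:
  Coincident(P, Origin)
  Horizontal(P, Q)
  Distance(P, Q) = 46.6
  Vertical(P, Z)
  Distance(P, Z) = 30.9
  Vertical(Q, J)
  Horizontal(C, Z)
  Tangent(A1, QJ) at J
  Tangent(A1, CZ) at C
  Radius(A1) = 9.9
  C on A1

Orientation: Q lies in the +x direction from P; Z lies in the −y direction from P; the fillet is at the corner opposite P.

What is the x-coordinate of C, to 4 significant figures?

36.70

P is at the origin; PQ is horizontal with |PQ| = 46.6 and Q on the +x side, so Q = (46.60, 0.000). PZ is vertical with |PZ| = 30.9 and Z on the −y side, so Z = (0.000, -30.90). The virtual corner opposite P is at (46.60, -30.90). Tangency of A1 to QJ means the radius HJ is perpendicular to QJ and A1 meets CZ tangentially, so HC is at right angles to CZ, with radius 9.9, so the center H sits 9.9 in from both sides at H = (36.70, -21.00). That places the tangent points at J = (46.60, -21.00) on QJ and C = (36.70, -30.90) on CZ. So C.x = 36.70.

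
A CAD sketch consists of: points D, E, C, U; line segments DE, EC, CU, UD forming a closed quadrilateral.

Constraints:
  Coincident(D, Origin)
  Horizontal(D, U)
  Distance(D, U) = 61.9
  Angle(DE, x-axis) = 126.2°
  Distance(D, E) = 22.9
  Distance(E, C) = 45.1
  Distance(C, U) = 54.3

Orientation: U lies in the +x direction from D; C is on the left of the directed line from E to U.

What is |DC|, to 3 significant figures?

48.1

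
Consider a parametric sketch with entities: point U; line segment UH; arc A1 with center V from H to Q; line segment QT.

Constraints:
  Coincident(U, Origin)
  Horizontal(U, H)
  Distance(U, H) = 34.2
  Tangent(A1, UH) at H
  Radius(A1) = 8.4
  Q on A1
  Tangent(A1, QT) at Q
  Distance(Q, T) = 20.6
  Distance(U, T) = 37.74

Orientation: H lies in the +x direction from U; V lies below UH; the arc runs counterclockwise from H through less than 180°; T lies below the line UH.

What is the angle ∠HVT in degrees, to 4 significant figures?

154.8°

Checks: ∠(VH, HU) = 90.00° ✓; |VQ| = 8.400 ✓; ∠(VQ, QT) = 90.00° ✓; |QT| = 20.60 ✓; |UT| = 37.74 ✓.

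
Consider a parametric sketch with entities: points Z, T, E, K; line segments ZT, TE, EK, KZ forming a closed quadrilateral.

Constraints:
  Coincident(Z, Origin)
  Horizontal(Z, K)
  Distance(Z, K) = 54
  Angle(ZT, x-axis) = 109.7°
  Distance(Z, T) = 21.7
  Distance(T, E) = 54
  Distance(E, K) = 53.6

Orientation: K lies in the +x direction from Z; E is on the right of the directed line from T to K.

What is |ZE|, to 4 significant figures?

32.30

Z is at the origin; ZK is horizontal with |ZK| = 54.0 and K in +x, so K = (54.0, 0). ZT runs at 109.7° with |ZT| = 21.7, so T = (-7.315, 20.43). E is determined by |TE| = 54.0 and |EK| = 53.6 together: it lies at the intersection of circle(T, 54.0) and circle(K, 53.6). With |TK| = 64.63, the foot of the radical line on TK is 32.65 from T and the perpendicular offset is √(54.0² − 32.65²) = 43.01. Taking the right-of-TK solution: E = (10.06, -30.70).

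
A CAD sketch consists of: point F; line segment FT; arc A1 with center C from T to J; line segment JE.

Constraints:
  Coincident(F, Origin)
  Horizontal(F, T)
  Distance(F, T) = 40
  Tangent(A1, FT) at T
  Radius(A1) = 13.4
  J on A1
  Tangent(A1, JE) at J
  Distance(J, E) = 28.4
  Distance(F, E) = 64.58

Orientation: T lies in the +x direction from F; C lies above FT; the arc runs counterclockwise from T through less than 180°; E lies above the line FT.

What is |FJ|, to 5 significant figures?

55.514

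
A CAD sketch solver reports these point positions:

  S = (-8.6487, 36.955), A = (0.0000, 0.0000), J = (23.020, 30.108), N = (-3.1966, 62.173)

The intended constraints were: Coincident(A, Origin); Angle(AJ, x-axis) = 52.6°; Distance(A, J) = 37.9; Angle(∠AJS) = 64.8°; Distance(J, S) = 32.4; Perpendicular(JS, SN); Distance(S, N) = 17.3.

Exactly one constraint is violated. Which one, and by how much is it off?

Distance(S, N) = 17.3 — off by 8.50.

A = (0.00, 0.00) ✓; AJ at 52.60° ✓; |AJ| = 37.90 ✓; ∠AJS = 64.80° ✓; |JS| = 32.40 ✓; ∠(JS, SN) = 90.00° ✓; |SN| = 25.80 ✗.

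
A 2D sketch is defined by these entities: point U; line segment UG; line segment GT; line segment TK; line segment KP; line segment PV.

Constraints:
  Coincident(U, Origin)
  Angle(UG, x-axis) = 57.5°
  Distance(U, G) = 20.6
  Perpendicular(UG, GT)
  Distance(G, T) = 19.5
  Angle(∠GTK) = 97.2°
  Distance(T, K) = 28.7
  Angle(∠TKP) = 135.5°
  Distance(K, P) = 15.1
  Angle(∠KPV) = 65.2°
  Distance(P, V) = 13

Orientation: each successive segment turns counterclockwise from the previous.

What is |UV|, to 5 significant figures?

11.504

∠TKP = 135.5° gives KP at -85.200° from the x-axis; with |KP| = 15.1, P = (-22.447, -9.2776). ∠KPV = 65.2° gives PV at 29.600° from the x-axis; with |PV| = 13.0, V = (-11.143, -2.8564). Then |UV| = |V − U| = 11.504.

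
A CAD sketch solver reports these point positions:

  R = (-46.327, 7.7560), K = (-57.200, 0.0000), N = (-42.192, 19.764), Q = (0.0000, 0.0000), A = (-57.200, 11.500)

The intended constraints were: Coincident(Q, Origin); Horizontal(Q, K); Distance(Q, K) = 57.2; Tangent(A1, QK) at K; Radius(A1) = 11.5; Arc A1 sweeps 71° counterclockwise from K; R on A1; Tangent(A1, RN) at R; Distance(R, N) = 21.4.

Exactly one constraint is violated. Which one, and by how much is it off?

Distance(R, N) = 21.4 — off by 8.70.

Q = (0.00, 0.00) ✓; Q.y = 0.00, K.y = 0.00 ✓; |QK| = 57.20 ✓; ∠(AK, KQ) = 90.00° ✓; |AK| = 11.50 ✓; bearing(A→R) − bearing(A→K) = 71.00° ✓; |AR| = 11.50 ✓; ∠(AR, RN) = 90.00° ✓; |RN| = 12.70 ✗.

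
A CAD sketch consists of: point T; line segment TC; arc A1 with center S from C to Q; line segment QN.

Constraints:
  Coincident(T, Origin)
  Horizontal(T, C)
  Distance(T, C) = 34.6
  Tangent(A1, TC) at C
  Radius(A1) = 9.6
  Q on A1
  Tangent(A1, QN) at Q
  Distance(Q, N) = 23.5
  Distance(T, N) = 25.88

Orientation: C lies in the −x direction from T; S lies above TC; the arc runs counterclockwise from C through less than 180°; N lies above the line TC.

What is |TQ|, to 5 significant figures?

27.218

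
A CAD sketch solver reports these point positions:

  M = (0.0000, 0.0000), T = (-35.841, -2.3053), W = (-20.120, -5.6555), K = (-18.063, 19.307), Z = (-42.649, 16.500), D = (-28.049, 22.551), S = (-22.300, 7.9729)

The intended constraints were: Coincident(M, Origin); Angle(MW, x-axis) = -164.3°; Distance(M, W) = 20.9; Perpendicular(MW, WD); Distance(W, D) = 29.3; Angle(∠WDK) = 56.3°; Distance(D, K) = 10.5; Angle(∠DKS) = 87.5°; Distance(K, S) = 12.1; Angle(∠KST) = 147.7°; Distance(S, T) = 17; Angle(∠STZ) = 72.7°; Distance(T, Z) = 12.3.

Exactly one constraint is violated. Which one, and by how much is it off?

Distance(T, Z) = 12.3 — off by 7.70.

M = (0.00, 0.00) ✓; MW at -164.3° ✓; |MW| = 20.90 ✓; ∠(MW, WD) = 90.00° ✓; |WD| = 29.30 ✓; ∠WDK = 56.30° ✓; |DK| = 10.50 ✓; ∠DKS = 87.50° ✓; |KS| = 12.10 ✓; ∠KST = 147.7° ✓; |ST| = 17.00 ✓; ∠STZ = 72.70° ✓; |TZ| = 20.00 ✗.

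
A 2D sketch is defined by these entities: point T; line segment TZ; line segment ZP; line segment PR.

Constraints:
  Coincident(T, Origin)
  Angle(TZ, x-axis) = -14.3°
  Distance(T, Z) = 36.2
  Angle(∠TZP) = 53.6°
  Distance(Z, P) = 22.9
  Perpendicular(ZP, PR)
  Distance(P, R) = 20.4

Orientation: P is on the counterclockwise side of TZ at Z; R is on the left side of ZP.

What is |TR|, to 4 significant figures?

8.852

T is at the origin; TZ runs at -14.3° with length 36.2, so Z = 36.2·(cos -14.3°, sin -14.3°) = (35.08, -8.941). ∠TZP = 53.6°, so ZP runs at -14.3° + (180° − 53.6°) = 112.1° from the x-axis; with |ZP| = 22.9, P = Z + 22.9·(cos 112.1°, sin 112.1°) = (26.46, 12.28). ZP is perpendicular to PR; with |PR| = 20.4 on the left of ZP, R = P + 20.4·(-0.9265, -0.3762) = (7.562, 4.601). Then |TR| = |R − T| = 8.852.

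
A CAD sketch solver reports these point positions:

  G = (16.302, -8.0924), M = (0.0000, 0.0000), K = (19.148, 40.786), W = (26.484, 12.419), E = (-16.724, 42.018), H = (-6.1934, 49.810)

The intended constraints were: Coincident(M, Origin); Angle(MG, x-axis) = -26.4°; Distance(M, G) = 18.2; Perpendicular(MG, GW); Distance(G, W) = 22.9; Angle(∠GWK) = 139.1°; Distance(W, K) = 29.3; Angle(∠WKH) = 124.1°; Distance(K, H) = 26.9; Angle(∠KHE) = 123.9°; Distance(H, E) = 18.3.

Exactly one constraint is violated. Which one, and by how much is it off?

Distance(H, E) = 18.3 — off by 5.20.

M = (0.00, 0.00) ✓; MG at -26.40° ✓; |MG| = 18.20 ✓; ∠(MG, GW) = 90.00° ✓; |GW| = 22.90 ✓; ∠GWK = 139.1° ✓; |WK| = 29.30 ✓; ∠WKH = 124.1° ✓; |KH| = 26.90 ✓; ∠KHE = 123.9° ✓; |HE| = 13.10 ✗.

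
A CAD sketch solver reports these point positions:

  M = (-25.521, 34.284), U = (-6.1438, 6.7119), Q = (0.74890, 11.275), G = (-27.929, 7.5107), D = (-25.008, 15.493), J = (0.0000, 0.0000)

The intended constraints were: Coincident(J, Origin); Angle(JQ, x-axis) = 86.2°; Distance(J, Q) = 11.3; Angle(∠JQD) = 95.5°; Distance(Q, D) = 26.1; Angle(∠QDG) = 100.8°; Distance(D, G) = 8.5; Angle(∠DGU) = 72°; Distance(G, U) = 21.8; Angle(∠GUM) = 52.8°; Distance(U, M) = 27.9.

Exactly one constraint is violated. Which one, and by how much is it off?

Distance(U, M) = 27.9 — off by 5.80.

J = (0.00, 0.00) ✓; JQ at 86.20° ✓; |JQ| = 11.30 ✓; ∠JQD = 95.50° ✓; |QD| = 26.10 ✓; ∠QDG = 100.8° ✓; |DG| = 8.500 ✓; ∠DGU = 72.00° ✓; |GU| = 21.80 ✓; ∠GUM = 52.80° ✓; |UM| = 33.70 ✗.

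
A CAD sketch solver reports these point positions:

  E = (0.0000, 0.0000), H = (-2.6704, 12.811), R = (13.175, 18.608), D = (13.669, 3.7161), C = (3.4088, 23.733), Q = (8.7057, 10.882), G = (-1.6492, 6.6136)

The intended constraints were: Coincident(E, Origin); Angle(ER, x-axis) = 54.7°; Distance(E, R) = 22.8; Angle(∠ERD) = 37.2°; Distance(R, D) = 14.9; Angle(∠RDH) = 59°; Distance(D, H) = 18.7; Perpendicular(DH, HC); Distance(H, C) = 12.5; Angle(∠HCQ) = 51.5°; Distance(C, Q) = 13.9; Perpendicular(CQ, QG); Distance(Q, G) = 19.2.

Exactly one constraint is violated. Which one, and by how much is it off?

Distance(Q, G) = 19.2 — off by 8.00.

E = (0.00, 0.00) ✓; ER at 54.70° ✓; |ER| = 22.80 ✓; ∠ERD = 37.20° ✓; |RD| = 14.90 ✓; ∠RDH = 59.00° ✓; |DH| = 18.70 ✓; ∠(DH, HC) = 90.00° ✓; |HC| = 12.50 ✓; ∠HCQ = 51.50° ✓; |CQ| = 13.90 ✓; ∠(CQ, QG) = 90.00° ✓; |QG| = 11.20 ✗.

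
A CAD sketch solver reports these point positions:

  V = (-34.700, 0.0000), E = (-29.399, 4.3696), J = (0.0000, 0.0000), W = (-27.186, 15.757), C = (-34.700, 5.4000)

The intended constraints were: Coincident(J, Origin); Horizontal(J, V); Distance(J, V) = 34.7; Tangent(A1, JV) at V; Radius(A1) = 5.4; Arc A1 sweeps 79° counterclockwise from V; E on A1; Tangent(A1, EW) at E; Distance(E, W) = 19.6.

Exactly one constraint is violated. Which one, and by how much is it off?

Distance(E, W) = 19.6 — off by 8.00.

J = (0.00, 0.00) ✓; J.y = 0.00, V.y = 0.00 ✓; |JV| = 34.70 ✓; ∠(CV, VJ) = 90.00° ✓; |CV| = 5.400 ✓; bearing(C→E) − bearing(C→V) = 79.00° ✓; |CE| = 5.400 ✓; ∠(CE, EW) = 90.00° ✓; |EW| = 11.60 ✗.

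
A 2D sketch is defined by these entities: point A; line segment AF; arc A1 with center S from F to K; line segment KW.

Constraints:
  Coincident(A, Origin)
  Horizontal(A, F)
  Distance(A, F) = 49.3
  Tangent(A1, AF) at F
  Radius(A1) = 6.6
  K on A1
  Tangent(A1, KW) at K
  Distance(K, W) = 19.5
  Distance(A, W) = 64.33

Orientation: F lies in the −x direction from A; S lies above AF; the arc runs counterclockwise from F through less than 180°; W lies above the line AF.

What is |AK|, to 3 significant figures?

46.4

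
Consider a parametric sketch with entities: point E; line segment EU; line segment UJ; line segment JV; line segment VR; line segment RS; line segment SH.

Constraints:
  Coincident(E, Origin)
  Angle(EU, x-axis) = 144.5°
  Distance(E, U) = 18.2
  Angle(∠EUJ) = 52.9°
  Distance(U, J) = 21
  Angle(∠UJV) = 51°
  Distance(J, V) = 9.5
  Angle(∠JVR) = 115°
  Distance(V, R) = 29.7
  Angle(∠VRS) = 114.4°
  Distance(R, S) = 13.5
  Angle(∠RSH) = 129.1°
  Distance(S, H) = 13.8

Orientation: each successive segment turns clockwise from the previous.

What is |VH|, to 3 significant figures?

38.1

E is at the origin; EU runs at 144.5° with length 18.2, so U = (-14.8, 10.6). ∠EUJ = 52.9° gives UJ at 17.4° from the x-axis; with |UJ| = 21.0, J = (5.22, 16.8). ∠UJV = 51.0° gives JV at -112° from the x-axis; with |JV| = 9.5, V = (1.72, 8.02). ∠JVR = 115.0° gives VR at -177° from the x-axis; with |VR| = 29.7, R = (-27.9, 6.25). ∠VRS = 114.4° gives RS at 118° from the x-axis; with |RS| = 13.5, S = (-34.2, 18.2). ∠RSH = 129.1° gives SH at 66.9° from the x-axis; with |SH| = 13.8, H = (-28.8, 30.9). Then |VH| = |H − V| = 38.1.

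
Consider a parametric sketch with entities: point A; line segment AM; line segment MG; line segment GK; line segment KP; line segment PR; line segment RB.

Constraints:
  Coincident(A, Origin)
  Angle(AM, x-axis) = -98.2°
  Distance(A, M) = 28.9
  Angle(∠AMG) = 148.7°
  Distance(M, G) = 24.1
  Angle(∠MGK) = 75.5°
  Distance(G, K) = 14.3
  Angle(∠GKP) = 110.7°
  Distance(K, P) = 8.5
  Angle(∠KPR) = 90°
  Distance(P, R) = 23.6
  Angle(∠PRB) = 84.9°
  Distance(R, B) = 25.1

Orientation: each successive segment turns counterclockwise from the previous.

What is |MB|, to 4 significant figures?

35.81

A is at the origin; AM runs at -98.2° with length 28.9, so M = (-4.122, -28.60). ∠AMG = 148.7° gives MG at -66.90° from the x-axis; with |MG| = 24.1, G = (5.333, -50.77). ∠MGK = 75.5° gives GK at 37.60° from the x-axis; with |GK| = 14.3, K = (16.66, -42.05). ∠GKP = 110.7° gives KP at 106.9° from the x-axis; with |KP| = 8.5, P = (14.19, -33.91). ∠KPR = 90.0° gives PR at -163.1° from the x-axis; with |PR| = 23.6, R = (-8.389, -40.77). ∠PRB = 84.9° gives RB at -68.00° from the x-axis; with |RB| = 25.1, B = (1.014, -64.05). Then |MB| = |B − M| = 35.81.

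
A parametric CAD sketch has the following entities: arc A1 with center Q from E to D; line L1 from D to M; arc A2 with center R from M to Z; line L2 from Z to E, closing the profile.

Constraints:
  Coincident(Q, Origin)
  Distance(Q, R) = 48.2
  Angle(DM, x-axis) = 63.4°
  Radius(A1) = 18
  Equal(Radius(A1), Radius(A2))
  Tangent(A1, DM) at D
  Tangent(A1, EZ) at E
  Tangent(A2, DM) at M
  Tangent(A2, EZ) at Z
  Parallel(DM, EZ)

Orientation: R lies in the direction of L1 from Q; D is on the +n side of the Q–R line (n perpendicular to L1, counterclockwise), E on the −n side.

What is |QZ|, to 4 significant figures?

51.45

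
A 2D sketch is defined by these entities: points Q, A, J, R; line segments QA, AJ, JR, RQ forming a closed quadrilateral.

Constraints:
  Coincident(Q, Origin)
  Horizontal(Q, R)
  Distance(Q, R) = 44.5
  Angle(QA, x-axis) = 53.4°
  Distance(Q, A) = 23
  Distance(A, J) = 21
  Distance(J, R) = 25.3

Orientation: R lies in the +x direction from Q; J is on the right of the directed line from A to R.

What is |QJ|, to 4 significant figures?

19.35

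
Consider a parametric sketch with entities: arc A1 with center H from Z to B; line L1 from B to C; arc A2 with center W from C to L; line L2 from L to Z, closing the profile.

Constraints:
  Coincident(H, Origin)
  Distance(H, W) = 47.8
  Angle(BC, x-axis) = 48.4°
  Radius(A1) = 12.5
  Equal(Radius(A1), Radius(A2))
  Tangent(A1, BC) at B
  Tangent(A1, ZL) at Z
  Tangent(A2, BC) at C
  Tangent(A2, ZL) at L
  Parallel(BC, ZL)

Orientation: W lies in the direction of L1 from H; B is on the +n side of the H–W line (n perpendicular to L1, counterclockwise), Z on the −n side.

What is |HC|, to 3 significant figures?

49.4

The slot axis is L1's direction at 48.4°, so u = (cos 48.4°, sin 48.4°) = (0.664, 0.748) and n = (−sin 48.4°, cos 48.4°) = (-0.748, 0.664). H is at the origin and W lies 47.8 along u from H, so W = 47.8·u = (31.7, 35.7). Tangency of A1 to both parallel lines with radius 12.5 puts B and Z at H ± 12.5·n: B = (-9.35, 8.30), Z = (9.35, -8.30). Equal radii place C and L the same way about W: C = W + 12.5·n = (22.4, 44.0), L = W − 12.5·n = (41.1, 27.4). Then |HC| = |C − H| = 49.4.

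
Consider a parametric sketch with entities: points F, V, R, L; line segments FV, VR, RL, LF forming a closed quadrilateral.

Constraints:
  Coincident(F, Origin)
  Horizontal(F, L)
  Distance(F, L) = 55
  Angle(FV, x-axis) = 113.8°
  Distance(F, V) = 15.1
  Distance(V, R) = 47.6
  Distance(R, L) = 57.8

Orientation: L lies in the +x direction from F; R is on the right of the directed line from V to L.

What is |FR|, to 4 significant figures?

32.72

Checks: |VR| = 47.60 ✓; |RL| = 57.80 ✓.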